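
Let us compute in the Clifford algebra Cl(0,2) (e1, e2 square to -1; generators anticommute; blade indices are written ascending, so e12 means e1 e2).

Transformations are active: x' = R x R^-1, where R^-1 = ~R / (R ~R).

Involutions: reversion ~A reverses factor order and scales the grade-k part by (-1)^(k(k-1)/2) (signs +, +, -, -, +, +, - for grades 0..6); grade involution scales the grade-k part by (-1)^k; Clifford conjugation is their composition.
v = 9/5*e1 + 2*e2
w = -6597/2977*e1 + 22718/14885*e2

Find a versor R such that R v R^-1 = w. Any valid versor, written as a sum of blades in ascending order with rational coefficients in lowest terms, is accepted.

Why this works: both vectors square to -181/25, so q(v) = q(w) and R = v + w = -6192/14885*e1 + 52488/14885*e2 carries v to w — its own direction survives, the complement (v - w)/2 flips.
Answer: -6192/14885*e1 + 52488/14885*e2


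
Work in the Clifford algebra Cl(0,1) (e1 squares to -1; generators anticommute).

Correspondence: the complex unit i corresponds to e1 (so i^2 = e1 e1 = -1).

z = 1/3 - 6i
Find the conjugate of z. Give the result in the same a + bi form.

In blades: z = 1/3 - 6*e1.
Conjugation here is Clifford conjugation: the scalar is fixed and the grade-1 and grade-2 blades all flip sign, giving 1/3 + 6*e1; translating back:
Answer: 1/3 + 6i


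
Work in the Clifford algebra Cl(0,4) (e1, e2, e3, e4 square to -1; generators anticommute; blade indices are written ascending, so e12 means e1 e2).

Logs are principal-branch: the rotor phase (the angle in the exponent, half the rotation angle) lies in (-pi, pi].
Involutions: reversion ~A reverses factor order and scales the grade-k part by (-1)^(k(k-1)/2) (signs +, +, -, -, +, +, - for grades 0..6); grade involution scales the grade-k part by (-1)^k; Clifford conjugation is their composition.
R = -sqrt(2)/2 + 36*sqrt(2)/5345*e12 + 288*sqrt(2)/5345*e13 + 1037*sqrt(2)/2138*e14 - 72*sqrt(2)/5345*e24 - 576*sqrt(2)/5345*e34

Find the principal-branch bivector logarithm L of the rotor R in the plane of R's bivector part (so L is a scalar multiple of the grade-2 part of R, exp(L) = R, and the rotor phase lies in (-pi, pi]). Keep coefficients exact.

The scalar part of R is -sqrt(2)/2, which pins the rotor phase on the principal branch; dividing the bivector part by the sine of that phase recovers the unit plane, and L is the phase times that plane.
Concretely: cos(phase) = -sqrt(2)/2 gives phase = ±3*pi/4, and since phase/sin(phase) is even the sign is immaterial: L = (phase/sin(phase)) * <R>_2 = (3*sqrt(2)*pi/4) * <R>_2.
Answer: 54*pi/5345*e12 + 432*pi/5345*e13 + 3111*pi/4276*e14 - 108*pi/5345*e24 - 864*pi/5345*e34


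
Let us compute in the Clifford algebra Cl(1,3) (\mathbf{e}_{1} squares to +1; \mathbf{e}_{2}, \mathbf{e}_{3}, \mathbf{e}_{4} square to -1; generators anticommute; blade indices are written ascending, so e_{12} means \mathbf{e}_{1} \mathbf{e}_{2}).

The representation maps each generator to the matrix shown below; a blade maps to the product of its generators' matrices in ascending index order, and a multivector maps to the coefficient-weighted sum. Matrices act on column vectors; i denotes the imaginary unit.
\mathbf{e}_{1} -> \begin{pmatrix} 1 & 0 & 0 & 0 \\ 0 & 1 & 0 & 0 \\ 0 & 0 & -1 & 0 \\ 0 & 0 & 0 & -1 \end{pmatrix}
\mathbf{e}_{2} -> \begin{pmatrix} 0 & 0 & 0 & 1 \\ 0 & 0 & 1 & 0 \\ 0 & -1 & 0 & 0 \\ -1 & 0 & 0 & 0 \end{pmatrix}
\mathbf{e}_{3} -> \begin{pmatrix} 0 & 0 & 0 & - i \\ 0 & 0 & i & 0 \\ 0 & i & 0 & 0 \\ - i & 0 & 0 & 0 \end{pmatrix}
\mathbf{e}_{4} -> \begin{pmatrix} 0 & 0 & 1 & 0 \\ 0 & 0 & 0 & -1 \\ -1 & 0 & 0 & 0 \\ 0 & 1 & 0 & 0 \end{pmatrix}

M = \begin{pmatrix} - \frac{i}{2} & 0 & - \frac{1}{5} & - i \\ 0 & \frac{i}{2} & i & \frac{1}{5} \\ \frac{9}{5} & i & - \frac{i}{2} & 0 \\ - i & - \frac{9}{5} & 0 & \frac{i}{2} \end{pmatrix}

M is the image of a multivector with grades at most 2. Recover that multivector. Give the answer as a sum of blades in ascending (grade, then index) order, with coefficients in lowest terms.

Method: the blade images are trace-orthogonal — tr(rho(e_A) rho(e_B)^-1) = 4 if A = B and 0 otherwise — and rho(e_A)^-1 = (e_A)^2 * rho(e_A) with (e_A)^2 = +1 or -1, so the coefficient of e_A in the preimage is (e_A)^2 * tr(M rho(e_A))/4.
Nonzero projections over blades of grade <= 2: e_{3}: (e_{3})^2 = -1, tr(M rho(e_{3})) = -4, coefficient 1; e_{4}: (e_{4})^2 = -1, tr(M rho(e_{4})) = 4, coefficient -1; e_{14}: (e_{14})^2 = +1, tr(M rho(e_{14})) = \frac{16}{5}, coefficient \frac{4}{5}; e_{23}: (e_{23})^2 = -1, tr(M rho(e_{23})) = -2, coefficient \frac{1}{2}. Every other blade of grade <= 2 projects to 0.
Answer: e_{3} - e_{4} + \frac{4}{5} e_{14} + \frac{1}{2} e_{23}


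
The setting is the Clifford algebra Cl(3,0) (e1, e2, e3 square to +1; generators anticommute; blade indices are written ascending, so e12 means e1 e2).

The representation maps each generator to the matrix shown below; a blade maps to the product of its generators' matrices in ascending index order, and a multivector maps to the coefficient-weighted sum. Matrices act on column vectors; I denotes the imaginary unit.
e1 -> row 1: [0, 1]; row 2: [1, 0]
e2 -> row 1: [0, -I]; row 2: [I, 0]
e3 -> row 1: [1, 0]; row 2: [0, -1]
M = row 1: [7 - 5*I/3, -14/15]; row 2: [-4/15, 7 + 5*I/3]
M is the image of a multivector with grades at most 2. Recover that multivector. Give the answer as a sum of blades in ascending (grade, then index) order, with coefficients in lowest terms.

Method: 1, rho(e1), rho(e2), rho(e3) form a trace-orthogonal basis of the 2x2 complex matrices (tr(X Y) = 2 if X = Y, else 0), so M = m0*1 + m1*rho(e1) + m2*rho(e2) + m3*rho(e3) with m0 = tr(M)/2 = 7, m1 = tr(M rho(e1))/2 = -3/5, m2 = tr(M rho(e2))/2 = -I/3, m3 = tr(M rho(e3))/2 = -5*I/3.
Multiplying table entries, the bivector images are rho(e12) = I*rho(e3), rho(e13) = -I*rho(e2), rho(e23) = I*rho(e1); with real blade coefficients the real parts of m0..m3 are the coefficients of 1, e1, e2, e3 and the imaginary parts give the bivectors (e23: Im m1, e13: -Im m2, e12: Im m3).
Answer: 7 - 3/5*e1 - 5/3*e12 + 1/3*e13


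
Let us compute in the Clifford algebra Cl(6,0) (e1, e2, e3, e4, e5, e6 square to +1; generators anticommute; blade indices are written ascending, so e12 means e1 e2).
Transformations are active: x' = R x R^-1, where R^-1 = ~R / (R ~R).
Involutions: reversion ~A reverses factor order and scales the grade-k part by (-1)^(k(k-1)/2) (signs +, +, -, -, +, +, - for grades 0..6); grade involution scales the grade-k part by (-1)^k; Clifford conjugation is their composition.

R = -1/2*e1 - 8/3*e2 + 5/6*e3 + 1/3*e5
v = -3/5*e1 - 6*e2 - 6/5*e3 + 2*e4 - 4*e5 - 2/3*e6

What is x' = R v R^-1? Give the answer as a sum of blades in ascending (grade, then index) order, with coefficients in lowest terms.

~R = -1/2*e1 - 8/3*e2 + 5/6*e3 + 1/3*e5, and R ~R = 49/6, so R^-1 = ~R / (49/6).
R v = 419/30 + 7/5*e12 + 11/10*e13 - e14 + 11/5*e15 + 1/3*e16 + 41/5*e23 - 16/3*e24 + 38/3*e25 + 16/9*e26 + 5/3*e34 - 44/15*e35 - 5/9*e36 - 2/3*e45 - 2/9*e56
Answer: -272/245*e1 - 2294/735*e2 + 2977/735*e3 - 2*e4 + 3778/735*e5 + 2/3*e6


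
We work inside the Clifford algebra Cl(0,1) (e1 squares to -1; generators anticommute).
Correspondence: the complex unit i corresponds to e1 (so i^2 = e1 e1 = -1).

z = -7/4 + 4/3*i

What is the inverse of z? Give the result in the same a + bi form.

In blades: z = -7/4 + 4/3*e1.
With qbar = -7/4 - 4/3*e1 (scalar fixed, mapped units negated), z qbar = 697/144 (the sum of squared coefficients), so z^-1 = qbar / (697/144) = -252/697 - 192/697*e1; translating back:
Answer: -252/697 - 192/697*i


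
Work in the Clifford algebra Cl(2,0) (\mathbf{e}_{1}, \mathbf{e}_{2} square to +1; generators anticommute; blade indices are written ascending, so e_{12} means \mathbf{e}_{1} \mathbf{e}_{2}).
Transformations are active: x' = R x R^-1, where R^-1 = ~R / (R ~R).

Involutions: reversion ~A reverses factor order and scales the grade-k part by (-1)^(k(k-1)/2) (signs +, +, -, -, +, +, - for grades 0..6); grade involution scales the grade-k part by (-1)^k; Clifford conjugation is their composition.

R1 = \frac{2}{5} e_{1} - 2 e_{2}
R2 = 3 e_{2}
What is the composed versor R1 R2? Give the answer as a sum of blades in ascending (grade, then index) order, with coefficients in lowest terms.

Distribute over the terms of R2 (each basis-blade product reordered to ascending indices, repeated generators contracted through their squares):
R1 (3 e_{2}) = -6 + \frac{6}{5} e_{12}
Answer: -6 + \frac{6}{5} e_{12}


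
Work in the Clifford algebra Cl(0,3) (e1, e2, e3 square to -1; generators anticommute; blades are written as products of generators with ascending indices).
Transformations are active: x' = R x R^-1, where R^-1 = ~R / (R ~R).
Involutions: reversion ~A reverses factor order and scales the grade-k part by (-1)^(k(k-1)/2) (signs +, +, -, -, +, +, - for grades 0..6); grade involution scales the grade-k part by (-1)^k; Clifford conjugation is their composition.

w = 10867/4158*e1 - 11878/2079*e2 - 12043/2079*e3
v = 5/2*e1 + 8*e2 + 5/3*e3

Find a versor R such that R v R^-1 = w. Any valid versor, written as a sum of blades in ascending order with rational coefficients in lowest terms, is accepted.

Equal squares first: v^2 = w^2 = -2629/36. Then v + w = 10631/2079*e1 + 4754/2079*e2 - 8578/2079*e3 is a versor taking v to w, provided it is invertible.
Answer: 10631/2079*e1 + 4754/2079*e2 - 8578/2079*e3


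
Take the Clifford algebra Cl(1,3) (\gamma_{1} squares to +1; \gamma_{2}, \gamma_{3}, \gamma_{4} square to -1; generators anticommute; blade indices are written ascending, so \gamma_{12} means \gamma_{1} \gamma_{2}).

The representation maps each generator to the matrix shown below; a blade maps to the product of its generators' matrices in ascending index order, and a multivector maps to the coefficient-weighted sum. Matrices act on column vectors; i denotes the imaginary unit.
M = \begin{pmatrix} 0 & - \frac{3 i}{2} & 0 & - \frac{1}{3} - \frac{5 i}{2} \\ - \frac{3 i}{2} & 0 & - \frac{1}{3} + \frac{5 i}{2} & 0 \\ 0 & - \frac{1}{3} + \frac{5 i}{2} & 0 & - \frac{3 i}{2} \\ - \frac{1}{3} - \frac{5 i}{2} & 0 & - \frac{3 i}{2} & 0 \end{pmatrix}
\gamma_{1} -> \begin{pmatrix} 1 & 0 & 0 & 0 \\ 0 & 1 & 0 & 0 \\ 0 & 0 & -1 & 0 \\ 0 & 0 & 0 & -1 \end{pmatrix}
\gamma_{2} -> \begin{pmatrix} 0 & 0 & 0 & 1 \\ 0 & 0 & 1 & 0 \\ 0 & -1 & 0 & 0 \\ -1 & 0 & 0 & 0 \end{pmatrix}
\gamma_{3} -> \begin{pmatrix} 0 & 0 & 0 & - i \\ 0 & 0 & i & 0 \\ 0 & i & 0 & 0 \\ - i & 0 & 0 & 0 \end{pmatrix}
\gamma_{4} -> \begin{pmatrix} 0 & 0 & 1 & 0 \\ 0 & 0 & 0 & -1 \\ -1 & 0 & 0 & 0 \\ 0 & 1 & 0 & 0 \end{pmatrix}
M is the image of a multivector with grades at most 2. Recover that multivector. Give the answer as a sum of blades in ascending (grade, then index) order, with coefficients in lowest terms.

Method: the blade images are trace-orthogonal — tr(rho(e_A) rho(e_B)^-1) = 4 if A = B and 0 otherwise — and rho(e_A)^-1 = (e_A)^2 * rho(e_A) with (e_A)^2 = +1 or -1, so the coefficient of e_A in the preimage is (e_A)^2 * tr(M rho(e_A))/4.
Nonzero projections over blades of grade <= 2: \gamma_{3}: (\gamma_{3})^2 = -1, tr(M rho(\gamma_{3})) = -10, coefficient \frac{5}{2}; \gamma_{12}: (\gamma_{12})^2 = +1, tr(M rho(\gamma_{12})) = - \frac{4}{3}, coefficient -\frac{1}{3}; \gamma_{34}: (\gamma_{34})^2 = -1, tr(M rho(\gamma_{34})) = -6, coefficient \frac{3}{2}. Every other blade of grade <= 2 projects to 0.
Answer: \frac{5}{2} \gamma_{3} - \frac{1}{3} \gamma_{12} + \frac{3}{2} \gamma_{34}


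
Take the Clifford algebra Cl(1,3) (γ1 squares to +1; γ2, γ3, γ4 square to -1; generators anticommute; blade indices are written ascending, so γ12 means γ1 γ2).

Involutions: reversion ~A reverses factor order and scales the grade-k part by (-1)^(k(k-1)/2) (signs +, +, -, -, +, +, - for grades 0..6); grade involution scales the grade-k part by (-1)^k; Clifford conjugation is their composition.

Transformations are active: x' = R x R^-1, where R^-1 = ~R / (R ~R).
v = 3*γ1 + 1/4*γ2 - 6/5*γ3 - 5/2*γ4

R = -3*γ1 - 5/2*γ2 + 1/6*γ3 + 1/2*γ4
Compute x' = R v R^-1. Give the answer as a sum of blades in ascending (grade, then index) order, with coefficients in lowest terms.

~R = -3*γ1 - 5/2*γ2 + 1/6*γ3 + 1/2*γ4, and R ~R = 89/36, so R^-1 = ~R / (89/36).
R v = -277/40 + 27/4*γ12 + 31/10*γ13 + 6*γ14 + 71/24*γ23 + 49/8*γ24 + 11/60*γ34
Answer: 6144/445*γ1 + 4897/356*γ2 + 237/890*γ3 - 134/445*γ4


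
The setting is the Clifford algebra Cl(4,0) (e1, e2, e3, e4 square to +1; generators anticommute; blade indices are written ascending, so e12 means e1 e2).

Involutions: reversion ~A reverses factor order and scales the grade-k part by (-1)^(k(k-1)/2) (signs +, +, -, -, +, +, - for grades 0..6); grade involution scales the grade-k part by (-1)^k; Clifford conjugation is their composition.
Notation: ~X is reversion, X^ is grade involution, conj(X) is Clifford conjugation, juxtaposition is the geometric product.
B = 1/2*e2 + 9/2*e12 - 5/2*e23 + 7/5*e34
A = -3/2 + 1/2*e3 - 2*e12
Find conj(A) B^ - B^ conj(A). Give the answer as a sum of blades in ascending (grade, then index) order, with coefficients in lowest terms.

first term: -9 - e1 - 1/2*e2 - 7/10*e4 - 27/4*e12 - 5*e13 + 7/2*e23 - 21/10*e34 - 9/4*e123 + 14/5*e1234
second term: -9 + e1 + 2*e2 + 7/10*e4 - 27/4*e12 + 5*e13 + 4*e23 - 21/10*e34 - 9/4*e123 + 14/5*e1234
Answer: -2*e1 - 5/2*e2 - 7/5*e4 - 10*e13 - 1/2*e23


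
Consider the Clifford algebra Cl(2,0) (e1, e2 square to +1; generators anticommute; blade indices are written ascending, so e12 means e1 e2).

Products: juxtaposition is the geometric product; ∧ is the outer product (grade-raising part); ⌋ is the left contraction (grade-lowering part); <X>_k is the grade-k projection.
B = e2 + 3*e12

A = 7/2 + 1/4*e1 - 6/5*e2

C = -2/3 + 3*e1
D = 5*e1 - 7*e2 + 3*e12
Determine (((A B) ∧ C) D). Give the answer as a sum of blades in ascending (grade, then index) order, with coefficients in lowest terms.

step 1: -6/5 + 18/5*e1 + 17/4*e2 + 43/4*e12
step 2: 4/5 - 6*e1 - 17/6*e2 - 239/12*e12
step 3: 595/12 + 1823/12*e1 + 4559/60*e2 + 1757/30*e12
Answer: 595/12 + 1823/12*e1 + 4559/60*e2 + 1757/30*e12


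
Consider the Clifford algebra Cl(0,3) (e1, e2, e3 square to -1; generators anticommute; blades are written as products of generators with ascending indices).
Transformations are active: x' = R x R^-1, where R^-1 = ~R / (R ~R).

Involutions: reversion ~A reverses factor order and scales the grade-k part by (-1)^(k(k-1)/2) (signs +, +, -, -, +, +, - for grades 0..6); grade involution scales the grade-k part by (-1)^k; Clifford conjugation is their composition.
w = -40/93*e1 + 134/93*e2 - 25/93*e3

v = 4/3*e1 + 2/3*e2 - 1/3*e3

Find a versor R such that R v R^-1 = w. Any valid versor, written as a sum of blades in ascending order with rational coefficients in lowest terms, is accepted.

Reasoning: v^2 = w^2 = -7/3 since conjugation preserves the quadratic form; R = v + w = 28/31*e1 + 196/93*e2 - 56/93*e3 is then valid when invertible, keeping its own part and reversing (v - w)/2.
Answer: 28/31*e1 + 196/93*e2 - 56/93*e3


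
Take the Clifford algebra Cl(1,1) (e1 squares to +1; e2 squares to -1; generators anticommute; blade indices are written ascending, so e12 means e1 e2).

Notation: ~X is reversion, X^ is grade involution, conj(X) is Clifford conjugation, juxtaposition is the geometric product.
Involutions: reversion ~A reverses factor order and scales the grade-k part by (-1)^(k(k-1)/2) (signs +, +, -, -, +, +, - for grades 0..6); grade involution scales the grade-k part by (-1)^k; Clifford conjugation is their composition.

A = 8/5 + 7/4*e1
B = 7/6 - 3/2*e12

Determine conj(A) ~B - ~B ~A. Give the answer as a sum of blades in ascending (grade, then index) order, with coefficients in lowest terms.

first term: 28/15 - 49/24*e1 - 21/8*e2 + 12/5*e12
second term: 28/15 + 49/24*e1 - 21/8*e2 + 12/5*e12
Answer: -49/12*e1


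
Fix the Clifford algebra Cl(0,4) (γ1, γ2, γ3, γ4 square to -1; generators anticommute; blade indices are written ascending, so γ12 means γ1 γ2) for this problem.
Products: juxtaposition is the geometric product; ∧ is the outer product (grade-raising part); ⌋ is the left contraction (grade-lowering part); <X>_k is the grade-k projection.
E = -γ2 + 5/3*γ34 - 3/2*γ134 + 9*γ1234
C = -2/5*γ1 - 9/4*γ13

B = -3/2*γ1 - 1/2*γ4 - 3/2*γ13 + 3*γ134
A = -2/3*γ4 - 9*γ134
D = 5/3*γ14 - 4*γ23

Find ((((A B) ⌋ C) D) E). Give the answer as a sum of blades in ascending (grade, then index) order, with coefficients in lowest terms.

step 1: -82/3 - 27/2*γ4 - 5/2*γ13 - γ14 - 27/2*γ34 + γ134
step 2: -45/8 + 164/15*γ1 + 123/2*γ13
step 3: -164/9*γ4 - 246*γ12 - 75/8*γ14 + 45/2*γ23 + 205/2*γ34 - 656/15*γ123
step 4: -1025/6 - 369/4*γ1 - 16765/432*γ3 - 1968/5*γ4 - 1845/2*γ12 + 31/40*γ13 - 405/2*γ14 + 675/8*γ23 + 889/90*γ24 + 2214*γ34 - 164*γ123 + 7003/72*γ124 + 533/2*γ234 - 410*γ1234
Answer: -1025/6 - 369/4*γ1 - 16765/432*γ3 - 1968/5*γ4 - 1845/2*γ12 + 31/40*γ13 - 405/2*γ14 + 675/8*γ23 + 889/90*γ24 + 2214*γ34 - 164*γ123 + 7003/72*γ124 + 533/2*γ234 - 410*γ1234


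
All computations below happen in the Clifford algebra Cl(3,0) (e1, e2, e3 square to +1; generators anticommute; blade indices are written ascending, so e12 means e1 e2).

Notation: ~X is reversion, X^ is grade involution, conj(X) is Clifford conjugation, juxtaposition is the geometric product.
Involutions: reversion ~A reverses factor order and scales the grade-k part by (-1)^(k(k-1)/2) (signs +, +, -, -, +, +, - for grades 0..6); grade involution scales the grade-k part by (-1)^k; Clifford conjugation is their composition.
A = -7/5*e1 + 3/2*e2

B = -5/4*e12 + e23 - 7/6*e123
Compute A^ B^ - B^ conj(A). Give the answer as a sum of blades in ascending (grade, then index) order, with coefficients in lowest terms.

first term: -15/8*e1 - 7/4*e2 - 3/2*e3 + 7/4*e13 + 49/30*e23 + 7/5*e123
second term: 15/8*e1 + 7/4*e2 + 3/2*e3 + 7/4*e13 + 49/30*e23 + 7/5*e123
Answer: -15/4*e1 - 7/2*e2 - 3*e3


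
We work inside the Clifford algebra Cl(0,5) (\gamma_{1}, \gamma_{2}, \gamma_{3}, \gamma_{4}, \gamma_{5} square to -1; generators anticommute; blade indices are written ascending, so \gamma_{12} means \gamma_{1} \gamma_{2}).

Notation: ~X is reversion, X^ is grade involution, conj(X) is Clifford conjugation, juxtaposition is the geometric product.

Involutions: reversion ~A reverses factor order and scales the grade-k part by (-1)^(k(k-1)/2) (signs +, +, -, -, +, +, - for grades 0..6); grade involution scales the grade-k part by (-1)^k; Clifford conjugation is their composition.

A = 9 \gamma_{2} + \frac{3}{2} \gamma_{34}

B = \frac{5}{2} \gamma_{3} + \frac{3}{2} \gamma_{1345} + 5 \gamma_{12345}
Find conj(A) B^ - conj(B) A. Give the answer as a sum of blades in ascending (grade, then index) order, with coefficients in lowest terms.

first term: \frac{15}{4} \gamma_{4} + \frac{9}{4} \gamma_{15} + \frac{45}{2} \gamma_{23} - \frac{15}{2} \gamma_{125} + 45 \gamma_{1345} + \frac{27}{2} \gamma_{12345}
second term: \frac{15}{4} \gamma_{4} - \frac{9}{4} \gamma_{15} + \frac{45}{2} \gamma_{23} + \frac{15}{2} \gamma_{125} - 45 \gamma_{1345} - \frac{27}{2} \gamma_{12345}
Answer: \frac{9}{2} \gamma_{15} - 15 \gamma_{125} + 90 \gamma_{1345} + 27 \gamma_{12345}


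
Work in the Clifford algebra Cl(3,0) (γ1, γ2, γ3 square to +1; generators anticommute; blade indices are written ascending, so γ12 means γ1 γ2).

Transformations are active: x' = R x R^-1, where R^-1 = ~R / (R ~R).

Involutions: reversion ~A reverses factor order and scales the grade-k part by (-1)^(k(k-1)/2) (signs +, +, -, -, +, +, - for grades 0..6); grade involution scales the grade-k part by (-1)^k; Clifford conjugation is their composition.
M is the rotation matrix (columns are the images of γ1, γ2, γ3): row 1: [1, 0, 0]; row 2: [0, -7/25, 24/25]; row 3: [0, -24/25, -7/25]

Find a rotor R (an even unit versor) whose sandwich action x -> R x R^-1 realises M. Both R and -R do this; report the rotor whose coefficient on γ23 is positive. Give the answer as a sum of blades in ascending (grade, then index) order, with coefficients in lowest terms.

Method: write R = a + b12*γ12 + b13*γ13 + b23*γ23 with a^2 + b12^2 + b13^2 + b23^2 = 1 (so R^-1 = ~R). Expanding the columns R e_j ~R gives tr M = 4a^2 - 1 and, from the antisymmetric part, M21 - M12 = -4a*b12, M13 - M31 = 4a*b13, M32 - M23 = -4a*b23.
Here tr M = 11/25, so a^2 = (1 + tr M)/4 = 9/25 and a = ±3/5. Taking a = 3/5: M21 - M12 = 0, M13 - M31 = 0, M32 - M23 = -48/25, giving b12 = 0, b13 = 0, b23 = 4/5, i.e. R = 3/5 + 4/5*γ23.
Its γ23 coefficient is already positive.
Answer: 3/5 + 4/5*γ23. Recall the cover is two-to-one: with M of trace 11/25, both preimages act alike, and the stated γ23 sign chooses the sheet.


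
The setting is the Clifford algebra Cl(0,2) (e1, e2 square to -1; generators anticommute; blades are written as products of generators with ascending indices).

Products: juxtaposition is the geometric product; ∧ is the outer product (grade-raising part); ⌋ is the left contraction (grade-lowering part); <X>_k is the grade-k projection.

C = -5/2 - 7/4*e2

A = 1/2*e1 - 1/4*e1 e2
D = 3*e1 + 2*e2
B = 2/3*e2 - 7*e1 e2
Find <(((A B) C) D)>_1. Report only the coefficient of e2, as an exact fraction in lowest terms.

step 1: -7/4 + 1/6*e1 + 7/2*e2 + 1/3*e1 e2
step 2: 21/2 + 1/6*e1 - 91/16*e2 - 9/8*e1 e2
step 3: 87/8 + 135/4*e1 + 141/8*e2 + 835/48*e1 e2
step 4: 135/4*e1 + 141/8*e2
Answer: 141/8


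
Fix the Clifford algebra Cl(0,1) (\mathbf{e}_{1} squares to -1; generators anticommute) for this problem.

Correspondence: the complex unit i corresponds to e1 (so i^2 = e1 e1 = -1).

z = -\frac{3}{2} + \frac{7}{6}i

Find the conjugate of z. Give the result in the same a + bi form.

In blades: z = -\frac{3}{2} + \frac{7}{6} e_{1}.
Conjugation here is Clifford conjugation: the scalar is fixed and the grade-1 and grade-2 blades all flip sign, giving -\frac{3}{2} - \frac{7}{6} e_{1}; translating back:
Answer: -\frac{3}{2} - \frac{7}{6}i


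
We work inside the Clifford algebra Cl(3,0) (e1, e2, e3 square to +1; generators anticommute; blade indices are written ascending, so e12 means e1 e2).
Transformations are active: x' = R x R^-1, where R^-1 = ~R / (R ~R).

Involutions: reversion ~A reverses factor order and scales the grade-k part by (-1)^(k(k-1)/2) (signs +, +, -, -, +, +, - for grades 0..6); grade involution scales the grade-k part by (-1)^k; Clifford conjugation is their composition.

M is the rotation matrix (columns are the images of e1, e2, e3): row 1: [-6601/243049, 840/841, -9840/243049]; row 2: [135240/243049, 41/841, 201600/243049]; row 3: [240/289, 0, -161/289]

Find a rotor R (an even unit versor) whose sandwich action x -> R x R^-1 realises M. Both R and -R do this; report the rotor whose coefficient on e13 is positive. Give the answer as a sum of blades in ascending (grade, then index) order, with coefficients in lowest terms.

Method: write R = a + b12*e12 + b13*e13 + b23*e23 with a^2 + b12^2 + b13^2 + b23^2 = 1 (so R^-1 = ~R). Expanding the columns R e_j ~R gives tr M = 4a^2 - 1 and, from the antisymmetric part, M21 - M12 = -4a*b12, M13 - M31 = 4a*b13, M32 - M23 = -4a*b23.
Here tr M = -130153/243049, so a^2 = (1 + tr M)/4 = 28224/243049 and a = ±168/493. Taking a = 168/493: M21 - M12 = -107520/243049, M13 - M31 = -211680/243049, M32 - M23 = -201600/243049, giving b12 = 160/493, b13 = -315/493, b23 = 300/493, i.e. R = 168/493 + 160/493*e12 - 315/493*e13 + 300/493*e23.
Its e13 coefficient is negative, so report the other preimage -R.
Answer: -168/493 - 160/493*e12 + 315/493*e13 - 300/493*e23. Note: both R and -R realise this M (trace -130153/243049); the covering map identifies them, and the e13-coefficient sign is the tie-breaker.


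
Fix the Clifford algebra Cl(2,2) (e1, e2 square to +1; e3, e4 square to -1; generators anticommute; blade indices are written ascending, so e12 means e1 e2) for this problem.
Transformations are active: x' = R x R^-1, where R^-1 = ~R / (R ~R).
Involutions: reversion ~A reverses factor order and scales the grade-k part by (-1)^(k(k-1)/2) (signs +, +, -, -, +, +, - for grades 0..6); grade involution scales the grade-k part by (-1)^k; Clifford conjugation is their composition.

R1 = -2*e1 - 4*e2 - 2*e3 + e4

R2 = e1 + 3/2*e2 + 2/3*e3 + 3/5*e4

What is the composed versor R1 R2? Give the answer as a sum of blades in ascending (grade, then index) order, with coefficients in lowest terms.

Distribute over the terms of R1 (each basis-blade product reordered to ascending indices, repeated generators contracted through their squares):
(-2*e1) R2 = -2 - 3*e12 - 4/3*e13 - 6/5*e14
(-4*e2) R2 = -6 + 4*e12 - 8/3*e23 - 12/5*e24
(-2*e3) R2 = 4/3 + 2*e13 + 3*e23 - 6/5*e34
(e4) R2 = -3/5 - e14 - 3/2*e24 - 2/3*e34
Summing the partial products and collecting blades:
Answer: -109/15 + e12 + 2/3*e13 - 11/5*e14 + 1/3*e23 - 39/10*e24 - 28/15*e34


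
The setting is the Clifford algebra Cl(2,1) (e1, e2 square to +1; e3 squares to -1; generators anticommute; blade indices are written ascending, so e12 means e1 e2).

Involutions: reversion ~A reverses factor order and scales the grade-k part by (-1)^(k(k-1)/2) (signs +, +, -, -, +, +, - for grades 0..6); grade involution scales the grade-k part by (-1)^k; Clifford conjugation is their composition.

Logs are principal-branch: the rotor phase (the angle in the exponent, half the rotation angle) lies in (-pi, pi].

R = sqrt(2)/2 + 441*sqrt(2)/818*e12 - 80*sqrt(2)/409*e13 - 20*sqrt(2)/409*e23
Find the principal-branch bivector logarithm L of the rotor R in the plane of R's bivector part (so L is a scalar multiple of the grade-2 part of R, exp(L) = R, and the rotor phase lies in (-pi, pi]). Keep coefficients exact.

The scalar part of R is sqrt(2)/2, which fixes the principal-branch rotor phase; the unit plane is then the bivector part divided by the sine of that phase, and L is that plane scaled by the phase.
Concretely: cos(phase) = sqrt(2)/2 gives phase = ±pi/4, and since phase/sin(phase) is even the sign is immaterial: L = (phase/sin(phase)) * <R>_2 = (sqrt(2)*pi/4) * <R>_2.
Answer: 441*pi/1636*e12 - 40*pi/409*e13 - 10*pi/409*e23


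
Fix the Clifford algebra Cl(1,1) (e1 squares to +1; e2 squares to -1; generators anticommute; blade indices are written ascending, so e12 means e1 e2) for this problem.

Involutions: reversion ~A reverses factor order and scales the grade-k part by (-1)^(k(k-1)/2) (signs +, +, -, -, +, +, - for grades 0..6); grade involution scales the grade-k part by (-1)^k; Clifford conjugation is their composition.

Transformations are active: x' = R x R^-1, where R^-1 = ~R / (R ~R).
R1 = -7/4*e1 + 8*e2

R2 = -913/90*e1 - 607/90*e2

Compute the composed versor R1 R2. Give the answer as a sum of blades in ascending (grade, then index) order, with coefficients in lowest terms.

Distribute over the terms of R1 (each basis-blade product reordered to ascending indices, repeated generators contracted through their squares):
(-7/4*e1) R2 = 6391/360 + 4249/360*e12
(8*e2) R2 = 2428/45 + 3652/45*e12
Summing the partial products and collecting blades:
Answer: 1721/24 + 2231/24*e12


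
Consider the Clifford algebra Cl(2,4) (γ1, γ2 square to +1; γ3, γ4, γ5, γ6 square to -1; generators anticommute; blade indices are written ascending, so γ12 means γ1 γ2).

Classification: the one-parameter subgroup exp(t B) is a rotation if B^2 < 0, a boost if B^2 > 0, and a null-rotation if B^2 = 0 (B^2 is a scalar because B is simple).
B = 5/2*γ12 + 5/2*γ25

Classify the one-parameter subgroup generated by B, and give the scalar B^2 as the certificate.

B^2 term by term: the squares give (5/2)^2*(γ12)^2 + (5/2)^2*(γ25)^2 = 25/4*(-1) + 25/4*(+1) = 0 (each basis 2-blade squares to minus the product of its generators' squares); cross terms between blades sharing an index anticommute and cancel. So B^2 = 0.
Answer: null-rotation, certificate B^2 = 0. The class reads off the invariant scalar 0 directly.


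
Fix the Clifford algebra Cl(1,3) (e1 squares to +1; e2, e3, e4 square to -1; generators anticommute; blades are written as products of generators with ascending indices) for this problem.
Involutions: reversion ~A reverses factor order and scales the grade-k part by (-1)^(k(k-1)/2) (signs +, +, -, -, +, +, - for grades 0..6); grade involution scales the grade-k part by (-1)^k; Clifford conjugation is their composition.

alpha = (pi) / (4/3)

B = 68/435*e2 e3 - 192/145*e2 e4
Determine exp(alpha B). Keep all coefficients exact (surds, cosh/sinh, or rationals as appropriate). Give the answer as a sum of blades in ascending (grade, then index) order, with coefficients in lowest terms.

B^2 term by term: the squares give (68/435)^2*(e2 e3)^2 + (-192/145)^2*(e2 e4)^2 = 4624/189225*(-1) + 36864/21025*(-1) = -16/9 (each basis 2-blade squares to minus the product of its generators' squares); cross terms between blades sharing an index anticommute and cancel. So B^2 = -16/9.
B^2 = -16/9 — circular case — the even/odd split gives cos and sin: l = 4/3, alpha*l = pi, so exp(alpha B) = cos(pi) + (sin(pi)/(4/3))*B = -1 + (0)*B.
Answer: -1


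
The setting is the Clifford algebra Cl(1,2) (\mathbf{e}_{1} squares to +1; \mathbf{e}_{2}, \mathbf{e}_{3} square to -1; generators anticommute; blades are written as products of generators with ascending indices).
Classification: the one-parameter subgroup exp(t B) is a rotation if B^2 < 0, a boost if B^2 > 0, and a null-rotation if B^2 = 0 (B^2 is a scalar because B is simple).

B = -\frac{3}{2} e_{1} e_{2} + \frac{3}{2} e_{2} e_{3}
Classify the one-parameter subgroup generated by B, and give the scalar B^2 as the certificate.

B^2 term by term: the squares give (-\frac{3}{2})^2*(e_{1} e_{2})^2 + (\frac{3}{2})^2*(e_{2} e_{3})^2 = \frac{9}{4}*(+1) + \frac{9}{4}*(-1) = 0 (each basis 2-blade squares to minus the product of its generators' squares); cross terms between blades sharing an index anticommute and cancel. So B^2 = 0.
Answer: null-rotation, certificate B^2 = 0. Why this suffices: the scalar 0 survives any versor conjugation, so its sign alone determines the class however B is presented.


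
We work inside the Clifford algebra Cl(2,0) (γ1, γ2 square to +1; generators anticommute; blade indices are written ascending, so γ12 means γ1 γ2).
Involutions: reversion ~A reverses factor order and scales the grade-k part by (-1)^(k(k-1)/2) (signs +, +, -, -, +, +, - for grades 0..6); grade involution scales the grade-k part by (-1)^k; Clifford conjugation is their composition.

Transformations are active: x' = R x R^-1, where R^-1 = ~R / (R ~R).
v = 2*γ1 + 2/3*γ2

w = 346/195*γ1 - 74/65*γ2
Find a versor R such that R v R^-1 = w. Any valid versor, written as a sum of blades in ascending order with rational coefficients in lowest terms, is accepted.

Equal squares first: v^2 = w^2 = 40/9. Then v + w = 736/195*γ1 - 92/195*γ2 is a versor taking v to w, provided it is invertible.
Answer: 736/195*γ1 - 92/195*γ2


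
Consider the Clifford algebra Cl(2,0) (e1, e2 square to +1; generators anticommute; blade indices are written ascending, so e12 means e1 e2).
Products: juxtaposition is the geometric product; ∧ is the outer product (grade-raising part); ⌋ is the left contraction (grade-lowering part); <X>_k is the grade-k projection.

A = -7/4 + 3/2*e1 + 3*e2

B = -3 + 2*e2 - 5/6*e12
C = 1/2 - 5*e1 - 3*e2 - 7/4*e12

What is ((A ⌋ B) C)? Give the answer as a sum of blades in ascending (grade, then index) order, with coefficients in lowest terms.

step 1: 45/4 + 5/2*e1 - 19/4*e2 + 35/24*e12
step 2: 953/96 - 1083/16*e1 - 797/24*e2 - 1205/24*e12
Answer: 953/96 - 1083/16*e1 - 797/24*e2 - 1205/24*e12


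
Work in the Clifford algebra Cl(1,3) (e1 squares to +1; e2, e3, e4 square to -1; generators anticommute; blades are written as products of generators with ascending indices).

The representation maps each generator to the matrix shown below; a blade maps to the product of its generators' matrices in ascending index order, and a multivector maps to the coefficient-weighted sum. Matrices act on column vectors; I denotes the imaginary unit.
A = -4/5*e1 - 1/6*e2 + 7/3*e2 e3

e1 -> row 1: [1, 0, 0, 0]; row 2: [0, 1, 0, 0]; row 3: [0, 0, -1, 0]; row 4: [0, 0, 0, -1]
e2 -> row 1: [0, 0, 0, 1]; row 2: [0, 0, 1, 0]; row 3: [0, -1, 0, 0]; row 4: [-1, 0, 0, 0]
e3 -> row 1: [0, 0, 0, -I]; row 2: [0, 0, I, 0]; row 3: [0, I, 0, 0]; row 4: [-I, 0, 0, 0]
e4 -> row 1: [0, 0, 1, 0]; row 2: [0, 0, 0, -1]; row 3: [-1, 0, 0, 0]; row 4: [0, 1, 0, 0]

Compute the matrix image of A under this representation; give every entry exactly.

Bivector images (products of the table entries): rho(e2 e3) = rho(e2)rho(e3) = row 1: [-I, 0, 0, 0]; row 2: [0, I, 0, 0]; row 3: [0, 0, -I, 0]; row 4: [0, 0, 0, I].
M = (-4/5)*rho(e1) + (-1/6)*rho(e2) + (7/3)*rho(e2 e3), summed entrywise:
Answer: row 1: [-4/5 - 7*I/3, 0, 0, -1/6]; row 2: [0, -4/5 + 7*I/3, -1/6, 0]; row 3: [0, 1/6, 4/5 - 7*I/3, 0]; row 4: [1/6, 0, 0, 4/5 + 7*I/3]


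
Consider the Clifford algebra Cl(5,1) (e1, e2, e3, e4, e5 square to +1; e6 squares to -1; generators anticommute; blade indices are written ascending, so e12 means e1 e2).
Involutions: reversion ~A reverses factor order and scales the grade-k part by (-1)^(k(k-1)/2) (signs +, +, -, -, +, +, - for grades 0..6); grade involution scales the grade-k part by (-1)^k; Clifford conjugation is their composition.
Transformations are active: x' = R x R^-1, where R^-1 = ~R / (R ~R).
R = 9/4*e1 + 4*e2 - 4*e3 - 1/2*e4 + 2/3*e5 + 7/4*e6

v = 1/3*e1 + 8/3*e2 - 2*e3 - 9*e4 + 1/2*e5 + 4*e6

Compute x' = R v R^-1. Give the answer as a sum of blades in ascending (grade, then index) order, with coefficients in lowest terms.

~R = 9/4*e1 + 4*e2 - 4*e3 - 1/2*e4 + 2/3*e5 + 7/4*e6, and R ~R = 1249/36, so R^-1 = ~R / (1249/36).
R v = 69/4 + 14/3*e12 - 19/6*e13 - 241/12*e14 + 65/72*e15 + 101/12*e16 + 8/3*e23 - 104/3*e24 + 2/9*e25 + 34/3*e26 + 35*e34 - 2/3*e35 - 25/2*e36 + 23/4*e45 + 55/4*e46 + 43/24*e56
Answer: 14269/7494*e1 + 4912/3747*e2 - 2470/1249*e3 + 10620/1249*e4 + 407/2498*e5 - 5645/2498*e6


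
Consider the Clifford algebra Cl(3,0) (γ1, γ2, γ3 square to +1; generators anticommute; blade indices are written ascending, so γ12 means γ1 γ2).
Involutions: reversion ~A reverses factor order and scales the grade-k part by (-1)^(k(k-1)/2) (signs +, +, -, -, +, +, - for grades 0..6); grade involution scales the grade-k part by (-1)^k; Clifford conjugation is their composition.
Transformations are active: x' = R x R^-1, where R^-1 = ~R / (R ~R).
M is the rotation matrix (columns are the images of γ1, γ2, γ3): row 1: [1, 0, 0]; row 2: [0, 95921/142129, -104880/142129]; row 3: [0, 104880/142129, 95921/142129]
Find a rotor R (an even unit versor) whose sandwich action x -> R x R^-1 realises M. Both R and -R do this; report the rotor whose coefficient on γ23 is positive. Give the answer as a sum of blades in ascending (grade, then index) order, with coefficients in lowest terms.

Method: write R = a + b12*γ12 + b13*γ13 + b23*γ23 with a^2 + b12^2 + b13^2 + b23^2 = 1 (so R^-1 = ~R). Expanding the columns R e_j ~R gives tr M = 4a^2 - 1 and, from the antisymmetric part, M21 - M12 = -4a*b12, M13 - M31 = 4a*b13, M32 - M23 = -4a*b23.
Here tr M = 333971/142129, so a^2 = (1 + tr M)/4 = 119025/142129 and a = ±345/377. Taking a = 345/377: M21 - M12 = 0, M13 - M31 = 0, M32 - M23 = 209760/142129, giving b12 = 0, b13 = 0, b23 = -152/377, i.e. R = 345/377 - 152/377*γ23.
Its γ23 coefficient is negative, so report the other preimage -R.
Answer: -345/377 + 152/377*γ23. Note: both R and -R realise this M (trace 333971/142129); the covering map identifies them, and the γ23-coefficient sign is the tie-breaker.


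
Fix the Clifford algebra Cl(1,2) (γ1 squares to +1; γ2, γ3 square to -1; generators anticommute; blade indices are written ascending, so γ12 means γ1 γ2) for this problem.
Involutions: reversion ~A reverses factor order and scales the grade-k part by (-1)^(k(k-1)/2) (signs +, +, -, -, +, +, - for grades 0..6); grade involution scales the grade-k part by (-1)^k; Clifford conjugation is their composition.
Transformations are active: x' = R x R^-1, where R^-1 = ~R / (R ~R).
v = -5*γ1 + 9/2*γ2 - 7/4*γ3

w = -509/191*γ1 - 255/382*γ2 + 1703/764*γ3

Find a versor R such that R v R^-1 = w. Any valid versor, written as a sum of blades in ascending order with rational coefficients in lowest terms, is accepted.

The midline construction: v and w both square to 27/16, so reflecting in their sum -1464/191*γ1 + 732/191*γ2 + 183/382*γ3 exchanges them.
Answer: -1464/191*γ1 + 732/191*γ2 + 183/382*γ3


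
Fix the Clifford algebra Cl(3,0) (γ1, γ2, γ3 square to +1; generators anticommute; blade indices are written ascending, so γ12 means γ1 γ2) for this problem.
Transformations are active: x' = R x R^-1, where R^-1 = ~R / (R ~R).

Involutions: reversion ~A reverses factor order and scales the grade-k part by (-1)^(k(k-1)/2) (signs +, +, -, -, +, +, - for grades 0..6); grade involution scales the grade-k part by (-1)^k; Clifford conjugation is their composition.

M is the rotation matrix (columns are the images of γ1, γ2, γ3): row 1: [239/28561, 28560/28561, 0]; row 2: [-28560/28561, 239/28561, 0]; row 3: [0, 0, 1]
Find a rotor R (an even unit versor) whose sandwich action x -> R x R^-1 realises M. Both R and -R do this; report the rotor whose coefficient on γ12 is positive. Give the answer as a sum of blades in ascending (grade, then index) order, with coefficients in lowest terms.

Method: write R = a + b12*γ12 + b13*γ13 + b23*γ23 with a^2 + b12^2 + b13^2 + b23^2 = 1 (so R^-1 = ~R). Expanding the columns R e_j ~R gives tr M = 4a^2 - 1 and, from the antisymmetric part, M21 - M12 = -4a*b12, M13 - M31 = 4a*b13, M32 - M23 = -4a*b23.
Here tr M = 29039/28561, so a^2 = (1 + tr M)/4 = 14400/28561 and a = ±120/169. Taking a = 120/169: M21 - M12 = -57120/28561, M13 - M31 = 0, M32 - M23 = 0, giving b12 = 119/169, b13 = 0, b23 = 0, i.e. R = 120/169 + 119/169*γ12.
Its γ12 coefficient is already positive.
Answer: 120/169 + 119/169*γ12. Uniqueness: Spin(3) -> SO(3) maps R and -R to the same rotation of trace 29039/28561; fixing the sign of the γ12 coefficient removes the ambiguity.


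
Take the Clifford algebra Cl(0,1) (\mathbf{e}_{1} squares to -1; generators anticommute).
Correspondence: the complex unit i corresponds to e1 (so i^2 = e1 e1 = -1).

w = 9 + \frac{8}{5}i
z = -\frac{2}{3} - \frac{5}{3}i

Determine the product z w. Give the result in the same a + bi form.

In blades: z = -\frac{2}{3} - \frac{5}{3} e_{1}, w = 9 + \frac{8}{5} e_{1}.
Distribute z over w term by term (generator squares from the signature, products reordered to ascending indices): (-\frac{2}{3})*w = -6 - \frac{16}{15} e_{1}; (-\frac{5}{3} e_{1})*w = \frac{8}{3} - 15 e_{1}.
Sum: -\frac{10}{3} - \frac{241}{15} e_{1}; translating back through the correspondence:
Answer: -\frac{10}{3} - \frac{241}{15}i


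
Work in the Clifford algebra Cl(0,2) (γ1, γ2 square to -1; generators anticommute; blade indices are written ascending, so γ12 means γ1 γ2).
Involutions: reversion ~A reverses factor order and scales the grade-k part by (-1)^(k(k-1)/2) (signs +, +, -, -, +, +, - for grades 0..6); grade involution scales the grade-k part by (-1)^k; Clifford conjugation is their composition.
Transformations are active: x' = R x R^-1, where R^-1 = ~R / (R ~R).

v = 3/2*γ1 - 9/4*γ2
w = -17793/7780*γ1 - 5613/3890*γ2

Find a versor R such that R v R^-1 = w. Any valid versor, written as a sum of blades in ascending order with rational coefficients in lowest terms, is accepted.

Since q(v) = q(w) = -117/16, the sum R = v + w = -6123/7780*γ1 - 28731/7780*γ2 does the job whenever invertible.
Answer: -6123/7780*γ1 - 28731/7780*γ2


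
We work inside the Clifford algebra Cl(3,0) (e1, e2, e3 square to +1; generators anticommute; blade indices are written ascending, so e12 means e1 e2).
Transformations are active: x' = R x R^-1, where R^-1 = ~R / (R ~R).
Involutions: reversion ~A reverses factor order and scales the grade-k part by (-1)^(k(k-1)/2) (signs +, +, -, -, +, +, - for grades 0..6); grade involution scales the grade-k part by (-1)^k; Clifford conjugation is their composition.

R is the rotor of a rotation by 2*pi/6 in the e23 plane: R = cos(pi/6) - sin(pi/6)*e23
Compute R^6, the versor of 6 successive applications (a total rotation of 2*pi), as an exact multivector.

The rotor phase is half the rotation angle and phases add under composition, so 6 steps in the e23 plane accumulate phase 6*(pi/6) = pi: R^6 = cos(pi) - sin(pi)*e23.
cos(pi) = -1 and sin(pi) = 0, so R^6 = -1. The total rotation 2*pi is 1 full turn, so every vector returns to itself, yet the rotor is -1, on the OTHER sheet of the double cover (an odd number of 2*pi turns).
Answer: -1
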